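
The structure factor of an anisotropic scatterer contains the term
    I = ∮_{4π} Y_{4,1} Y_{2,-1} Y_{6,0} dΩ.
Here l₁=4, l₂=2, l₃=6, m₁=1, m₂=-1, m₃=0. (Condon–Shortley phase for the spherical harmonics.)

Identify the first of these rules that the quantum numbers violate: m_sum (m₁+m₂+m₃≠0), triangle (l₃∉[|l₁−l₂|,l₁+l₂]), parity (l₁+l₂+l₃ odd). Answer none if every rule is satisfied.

none

m₁+m₂+m₃ = 1 − 1 + 0 = 0  ✓
triangle: |4−2|=2 ≤ l₃=6 ≤ 4+2=6  ✓
parity: l₁+l₂+l₃ = 12 is even  ✓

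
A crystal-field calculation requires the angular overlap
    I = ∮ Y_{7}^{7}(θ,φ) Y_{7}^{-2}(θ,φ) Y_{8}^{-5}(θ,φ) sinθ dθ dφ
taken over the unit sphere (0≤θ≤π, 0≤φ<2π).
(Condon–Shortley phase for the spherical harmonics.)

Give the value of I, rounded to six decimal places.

0.164391

Rules hold: Σm=0, L=22 even, 0≤8≤14.
N = 15·15·17 = 3825
Δ = 6!·8!·8!/23! = 1/22086194130
Racah Σ t=0..6: t=0:+1/18289152000 t=1:−1/248832000 t=2:+1/24883200 t=3:−1/11943936 t=4:+1/24883200 t=5:−1/248832000 t=6:+1/18289152000 = -11/975421440
⇒ 3j(7 7 8; 0 0 0)² = 1750/289731, sgn -1
Racah Σ t=0..0: t=0:+1/20901888000 = 1/20901888000
⇒ 3j(7 7 8; 7 -2 -5)² = 546/37145, sgn -1
4πI² = N·(3j₀)²·(3jₘ)² = 1102500/3246473
I = +1·√(0.339599/4π) = 0.16439116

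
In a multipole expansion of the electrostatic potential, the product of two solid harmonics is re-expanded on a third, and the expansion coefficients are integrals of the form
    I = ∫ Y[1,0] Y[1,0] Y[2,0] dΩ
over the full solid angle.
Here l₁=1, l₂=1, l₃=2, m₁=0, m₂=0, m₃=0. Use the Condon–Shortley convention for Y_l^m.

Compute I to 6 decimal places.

0.252313

m-sum 0 ✓  L=4 even ✓  0≤2≤2 ✓
Π(2lᵢ+1) = 3×3×5 = 45
triangle coeff Δ(1,1,2) = 1/30
Σ_t [0,0]: t=0:+1/1 = 1/1
(3j)²=2/15 [(1 1 2; 0 0 0)], sign=+1
(m-triple is (0,0,0) — same symbol as above.)
⇒ 4πI² = 4/5
I = (+1)√(4/5/(4π)) = 0.25231325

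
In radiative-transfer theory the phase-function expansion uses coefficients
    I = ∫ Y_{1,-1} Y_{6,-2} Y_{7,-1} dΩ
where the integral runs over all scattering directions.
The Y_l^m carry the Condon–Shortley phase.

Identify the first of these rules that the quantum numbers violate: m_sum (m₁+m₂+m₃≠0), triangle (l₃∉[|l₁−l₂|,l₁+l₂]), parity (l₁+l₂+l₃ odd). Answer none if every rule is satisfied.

m_sum

m₁+m₂+m₃ = -1 − 2 − 1 = -4  ✗
triangle: |1−6|=5 ≤ l₃=7 ≤ 1+6=7
parity: l₁+l₂+l₃ = 14 is even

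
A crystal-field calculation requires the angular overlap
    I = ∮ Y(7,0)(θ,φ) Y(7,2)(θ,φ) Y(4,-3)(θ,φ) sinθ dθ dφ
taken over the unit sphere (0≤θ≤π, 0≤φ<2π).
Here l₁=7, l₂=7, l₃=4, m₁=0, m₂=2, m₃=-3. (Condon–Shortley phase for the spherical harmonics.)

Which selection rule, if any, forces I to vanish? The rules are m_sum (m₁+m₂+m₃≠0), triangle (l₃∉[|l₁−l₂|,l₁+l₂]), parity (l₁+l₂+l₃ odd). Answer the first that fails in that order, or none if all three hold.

azimuthal sum: 0 + 2 − 3 = -1  ✗
0 ≤ 4 ≤ 14 (triangle on l)
L = 7 + 7 + 4 = 18 (even)

m_sum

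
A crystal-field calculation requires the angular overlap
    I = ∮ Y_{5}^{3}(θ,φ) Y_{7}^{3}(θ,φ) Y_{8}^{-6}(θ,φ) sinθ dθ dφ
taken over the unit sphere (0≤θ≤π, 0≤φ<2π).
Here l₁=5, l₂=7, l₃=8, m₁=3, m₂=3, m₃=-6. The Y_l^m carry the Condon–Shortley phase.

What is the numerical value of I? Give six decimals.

0.036695

m-sum 0 ✓  L=20 even ✓  2≤8≤12 ✓
Π(2lᵢ+1) = 11×15×17 = 2805
triangle coeff Δ(5,7,8) = 1/814773960
Σ_t [0,4]: t=0:+1/87091200 t=1:−1/4976640 t=2:+1/2073600 t=3:−1/4976640 t=4:+1/87091200 = 1/9676800
(3j)²=360/46189 [(5 7 8; 0 0 0)], sign=+1
Σ_t [0,2]: t=0:+1/4180377600 t=1:−1/261273600 t=2:+1/232243200 = 1/1393459200
(3j)²=1/1292 [(5 7 8; 3 3 -6)], sign=+1
⇒ 4πI² = 1350/79781
I = (+1)√(1350/79781/(4π)) = 0.03669545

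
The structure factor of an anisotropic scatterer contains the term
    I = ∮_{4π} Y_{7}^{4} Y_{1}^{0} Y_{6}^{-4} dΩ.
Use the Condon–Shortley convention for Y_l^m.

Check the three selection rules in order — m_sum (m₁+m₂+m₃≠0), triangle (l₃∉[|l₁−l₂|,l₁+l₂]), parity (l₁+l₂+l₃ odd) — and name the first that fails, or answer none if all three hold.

m₁+m₂+m₃ = 4 + 0 − 4 = 0  ✓
triangle: |7−1|=6 ≤ l₃=6 ≤ 7+1=8  ✓
parity: l₁+l₂+l₃ = 14 is even  ✓

none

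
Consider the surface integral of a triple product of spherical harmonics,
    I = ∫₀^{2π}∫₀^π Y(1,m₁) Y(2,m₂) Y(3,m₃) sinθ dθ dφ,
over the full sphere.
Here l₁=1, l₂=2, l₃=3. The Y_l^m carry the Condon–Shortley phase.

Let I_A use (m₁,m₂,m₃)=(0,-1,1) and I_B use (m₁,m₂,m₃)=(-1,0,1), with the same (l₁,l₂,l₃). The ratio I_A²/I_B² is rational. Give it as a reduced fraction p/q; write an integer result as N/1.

4/3

Shared (l₁,l₂,l₃)=(1,2,3): N and (l;000)² cancel in I_A²/I_B².
A: Δ = 0!·2!·4!/7! = 1/105; Racah Σ t=0..0: t=0:+1/6 = 1/6; ⇒ 3j(1 2 3; 0 -1 1)² = 8/105, sgn +1
B: Δ = 0!·2!·4!/7! = 1/105; Racah Σ t=0..0: t=0:+1/8 = 1/8; ⇒ 3j(1 2 3; -1 0 1)² = 2/35, sgn +1
I_A²/I_B² = (8/105)/(2/35) = 4/3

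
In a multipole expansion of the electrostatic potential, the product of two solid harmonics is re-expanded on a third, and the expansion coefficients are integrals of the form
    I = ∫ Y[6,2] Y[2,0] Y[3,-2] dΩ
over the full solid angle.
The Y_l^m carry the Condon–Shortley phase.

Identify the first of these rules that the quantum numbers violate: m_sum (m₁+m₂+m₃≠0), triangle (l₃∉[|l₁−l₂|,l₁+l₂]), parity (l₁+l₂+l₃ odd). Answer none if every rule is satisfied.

triangle

m₁+m₂+m₃ = 2 + 0 − 2 = 0  ✓
triangle: |6−2|=4 ≤ l₃=3 ≤ 6+2=8  ✗
parity: l₁+l₂+l₃ = 11 is odd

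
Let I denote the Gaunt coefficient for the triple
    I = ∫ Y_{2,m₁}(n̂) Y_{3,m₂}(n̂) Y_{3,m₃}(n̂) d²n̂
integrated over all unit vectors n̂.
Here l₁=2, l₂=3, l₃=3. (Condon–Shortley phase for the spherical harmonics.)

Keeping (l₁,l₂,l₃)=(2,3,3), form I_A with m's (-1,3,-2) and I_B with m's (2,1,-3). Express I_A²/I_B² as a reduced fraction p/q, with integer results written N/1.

5/2

Shared (l₁,l₂,l₃)=(2,3,3): N and (l;000)² cancel in I_A²/I_B².
A: Δ = 2!·2!·4!/9! = 1/3780; Racah Σ t=2..2: t=2:+1/48 = 1/48; ⇒ 3j(2 3 3; -1 3 -2)² = 5/84, sgn -1
B: Δ = 2!·2!·4!/9! = 1/3780; Racah Σ t=0..0: t=0:+1/96 = 1/96; ⇒ 3j(2 3 3; 2 1 -3)² = 1/42, sgn +1
I_A²/I_B² = (5/84)/(1/42) = 5/2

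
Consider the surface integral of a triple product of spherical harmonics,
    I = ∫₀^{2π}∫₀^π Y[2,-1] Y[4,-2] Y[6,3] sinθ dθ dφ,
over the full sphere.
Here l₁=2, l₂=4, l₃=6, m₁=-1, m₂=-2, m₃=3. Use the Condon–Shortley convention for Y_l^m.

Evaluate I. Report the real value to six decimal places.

-0.252474

Rules hold: Σm=0, L=12 even, 2≤6≤6.
N = 5·9·13 = 585
Δ = 0!·4!·8!/13! = 1/6435
Racah Σ t=0..0: t=0:+1/2304 = 1/2304
⇒ 3j(2 4 6; 0 0 0)² = 5/143, sgn +1
Racah Σ t=0..0: t=0:+1/8640 = 1/8640
⇒ 3j(2 4 6; -1 -2 3)² = 28/715, sgn -1
4πI² = N·(3j₀)²·(3jₘ)² = 1260/1573
I = -1·√(0.801017/4π) = -0.25247360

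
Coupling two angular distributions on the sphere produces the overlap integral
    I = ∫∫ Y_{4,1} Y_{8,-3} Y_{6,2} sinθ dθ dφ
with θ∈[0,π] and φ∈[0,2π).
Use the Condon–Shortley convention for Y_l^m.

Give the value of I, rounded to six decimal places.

Checks pass: Σm=0; 18 even; l₃=6∈[4,12].
(2·4+1)(2·8+1)(2·6+1) = 1989
Δ: 6! 2! 10! / 19! → 1/23279256
sum: t=2:+1/1658880 t=3:−1/518400 t=4:+1/1658880 = -1/1382400
3j²(4 8 6; 0 0 0) = Δ·Π!·Σ² = 504/46189  (sign -1)
sum: t=1:−1/4147200 t=2:+1/1451520 t=3:−1/5806080 = 1/3628800
3j²(4 8 6; 1 -3 2) = Δ·Π!·Σ² = 320/29393  (sign +1)
combine: 4πI² = 1989·504/46189·320/29393 = 207360/877591
take √, sign -1: I = -0.13712337

-0.137123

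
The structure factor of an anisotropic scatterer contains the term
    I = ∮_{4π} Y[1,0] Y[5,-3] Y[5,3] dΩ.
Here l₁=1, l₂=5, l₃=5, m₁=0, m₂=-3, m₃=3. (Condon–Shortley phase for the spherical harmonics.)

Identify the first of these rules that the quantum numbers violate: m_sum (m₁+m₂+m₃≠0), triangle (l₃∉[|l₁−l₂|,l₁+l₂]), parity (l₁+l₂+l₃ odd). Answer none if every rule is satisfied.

Σmᵢ = 0  ✓
l₃∈[|l₁−l₂|,l₁+l₂]=[4,6], have l₃=5  ✓
Σlᵢ = 11 ⇒ odd  ✗

parity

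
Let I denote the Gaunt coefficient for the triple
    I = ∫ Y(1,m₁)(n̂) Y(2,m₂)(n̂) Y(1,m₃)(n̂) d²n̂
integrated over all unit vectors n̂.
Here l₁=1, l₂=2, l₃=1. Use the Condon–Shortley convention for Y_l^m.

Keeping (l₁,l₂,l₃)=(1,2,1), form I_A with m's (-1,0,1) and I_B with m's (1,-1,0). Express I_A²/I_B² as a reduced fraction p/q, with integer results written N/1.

Shared (l₁,l₂,l₃)=(1,2,1): N and (l;000)² cancel in I_A²/I_B².
A: Δ = 2!·0!·2!/5! = 1/30; Racah Σ t=2..2: t=2:+1/4 = 1/4; ⇒ 3j(1 2 1; -1 0 1)² = 1/30, sgn +1
B: Δ = 2!·0!·2!/5! = 1/30; Racah Σ t=0..0: t=0:+1/2 = 1/2; ⇒ 3j(1 2 1; 1 -1 0)² = 1/10, sgn -1
I_A²/I_B² = (1/30)/(1/10) = 1/3

1/3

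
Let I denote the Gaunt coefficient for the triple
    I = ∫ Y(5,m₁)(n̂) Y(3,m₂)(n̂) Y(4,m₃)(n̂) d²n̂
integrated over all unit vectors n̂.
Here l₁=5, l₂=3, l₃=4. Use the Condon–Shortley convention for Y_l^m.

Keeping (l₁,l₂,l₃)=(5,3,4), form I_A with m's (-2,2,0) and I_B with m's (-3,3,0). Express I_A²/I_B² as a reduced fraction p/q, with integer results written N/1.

1/9

Same 5,3,4: normalisation and zero-m 3j drop out of the ratio.
A: Δ: 4! 6! 2! / 13! → 1/180180; sum: t=3:−1/576 t=4:+1/864 = -1/1728; 3j²(5 3 4; -2 2 0) = Δ·Π!·Σ² = 5/1287  (sign -1)
B: Δ: 4! 6! 2! / 13! → 1/180180; sum: t=4:+1/2304 = 1/2304; 3j²(5 3 4; -3 3 0) = Δ·Π!·Σ² = 5/143  (sign +1)
I_A²/I_B² = (5/1287)/(5/143) = 1/9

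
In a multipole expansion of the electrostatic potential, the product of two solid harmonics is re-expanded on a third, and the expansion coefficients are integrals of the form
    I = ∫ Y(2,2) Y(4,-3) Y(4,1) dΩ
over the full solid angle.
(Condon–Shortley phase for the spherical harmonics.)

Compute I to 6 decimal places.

0.159270

Checks pass: Σm=0; 10 even; l₃=4∈[2,6].
(2·2+1)(2·4+1)(2·4+1) = 405
Δ: 2! 2! 6! / 11! → 1/13860
sum: t=0:+1/192 t=1:−1/36 t=2:+1/192 = -5/288
3j²(2 4 4; 0 0 0) = Δ·Π!·Σ² = 20/693  (sign -1)
sum: t=0:+1/480 = 1/480
3j²(2 4 4; 2 -3 1) = Δ·Π!·Σ² = 3/110  (sign -1)
combine: 4πI² = 405·20/693·3/110 = 270/847
take √, sign +1: I = 0.15927046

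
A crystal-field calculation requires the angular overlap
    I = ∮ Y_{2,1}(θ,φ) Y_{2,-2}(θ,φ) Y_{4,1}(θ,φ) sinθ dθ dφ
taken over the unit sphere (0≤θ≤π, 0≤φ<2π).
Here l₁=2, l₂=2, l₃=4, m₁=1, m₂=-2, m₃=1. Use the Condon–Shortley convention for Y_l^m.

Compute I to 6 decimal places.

-0.090112

m-sum 0 ✓  L=8 even ✓  0≤4≤4 ✓
Π(2lᵢ+1) = 5×5×9 = 225
triangle coeff Δ(2,2,4) = 1/630
Σ_t [0,0]: t=0:+1/16 = 1/16
(3j)²=2/35 [(2 2 4; 0 0 0)], sign=+1
Σ_t [0,0]: t=0:+1/144 = 1/144
(3j)²=1/126 [(2 2 4; 1 -2 1)], sign=-1
⇒ 4πI² = 5/49
I = (-1)√(5/49/(4π)) = -0.09011188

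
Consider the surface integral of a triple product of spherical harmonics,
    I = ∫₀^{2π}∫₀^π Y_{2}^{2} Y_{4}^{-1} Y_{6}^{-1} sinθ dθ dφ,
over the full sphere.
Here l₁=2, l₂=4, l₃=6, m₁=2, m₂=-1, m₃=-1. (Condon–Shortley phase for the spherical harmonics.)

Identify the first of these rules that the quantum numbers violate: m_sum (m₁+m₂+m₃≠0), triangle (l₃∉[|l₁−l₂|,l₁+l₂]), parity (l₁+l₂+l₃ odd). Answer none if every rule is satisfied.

none

azimuthal sum: 2 − 1 − 1 = 0  ✓
2 ≤ 6 ≤ 6 (triangle on l)  ✓
L = 2 + 4 + 6 = 12 (even)  ✓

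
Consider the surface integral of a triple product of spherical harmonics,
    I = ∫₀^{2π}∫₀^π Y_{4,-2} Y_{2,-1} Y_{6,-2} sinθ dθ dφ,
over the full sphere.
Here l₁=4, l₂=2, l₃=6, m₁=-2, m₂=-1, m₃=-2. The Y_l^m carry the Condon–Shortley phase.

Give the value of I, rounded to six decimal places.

m-sum = -2 − 1 − 2 = -5 ≠ 0 ⇒ I = 0

0.000000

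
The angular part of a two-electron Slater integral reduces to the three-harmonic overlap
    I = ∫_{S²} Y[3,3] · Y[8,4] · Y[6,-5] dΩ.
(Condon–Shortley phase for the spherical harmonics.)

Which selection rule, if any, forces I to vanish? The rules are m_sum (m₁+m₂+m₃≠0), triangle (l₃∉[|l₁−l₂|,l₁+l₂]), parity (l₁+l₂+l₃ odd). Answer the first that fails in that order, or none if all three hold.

azimuthal sum: 3 + 4 − 5 = 2  ✗
5 ≤ 6 ≤ 11 (triangle on l)
L = 3 + 8 + 6 = 17 (odd)

m_sum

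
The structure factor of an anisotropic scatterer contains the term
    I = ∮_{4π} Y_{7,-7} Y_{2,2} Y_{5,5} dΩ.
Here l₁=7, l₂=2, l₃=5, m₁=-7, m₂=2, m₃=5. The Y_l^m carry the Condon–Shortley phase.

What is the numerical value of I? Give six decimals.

Rules hold: Σm=0, L=14 even, 5≤5≤9.
N = 15·5·11 = 825
Δ = 4!·10!·0!/15! = 1/15015
Racah Σ t=2..2: t=2:+1/57600 = 1/57600
⇒ 3j(7 2 5; 0 0 0)² = 21/715, sgn -1
Racah Σ t=4..4: t=4:+1/87091200 = 1/87091200
⇒ 3j(7 2 5; -7 2 5)² = 1/15, sgn +1
4πI² = N·(3j₀)²·(3jₘ)² = 21/13
I = -1·√(1.61538/4π) = -0.35853622

-0.358536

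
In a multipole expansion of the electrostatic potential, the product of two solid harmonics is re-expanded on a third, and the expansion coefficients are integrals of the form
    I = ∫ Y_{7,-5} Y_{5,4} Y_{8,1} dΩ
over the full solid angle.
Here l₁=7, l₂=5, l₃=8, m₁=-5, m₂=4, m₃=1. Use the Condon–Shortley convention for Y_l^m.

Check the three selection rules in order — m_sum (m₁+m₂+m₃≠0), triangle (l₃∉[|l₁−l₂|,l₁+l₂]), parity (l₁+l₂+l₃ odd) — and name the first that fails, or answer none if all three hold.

none

azimuthal sum: -5 + 4 + 1 = 0  ✓
2 ≤ 8 ≤ 12 (triangle on l)  ✓
L = 7 + 5 + 8 = 20 (even)  ✓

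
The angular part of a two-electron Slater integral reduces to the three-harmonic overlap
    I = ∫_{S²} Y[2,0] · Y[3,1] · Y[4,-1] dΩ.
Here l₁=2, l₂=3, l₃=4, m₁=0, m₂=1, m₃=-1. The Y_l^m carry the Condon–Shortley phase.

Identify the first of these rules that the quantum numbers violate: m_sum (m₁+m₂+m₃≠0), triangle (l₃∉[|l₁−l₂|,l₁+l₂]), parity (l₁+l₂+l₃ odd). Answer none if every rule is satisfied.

parity

Σmᵢ = 0  ✓
l₃∈[|l₁−l₂|,l₁+l₂]=[1,5], have l₃=4  ✓
Σlᵢ = 9 ⇒ odd  ✗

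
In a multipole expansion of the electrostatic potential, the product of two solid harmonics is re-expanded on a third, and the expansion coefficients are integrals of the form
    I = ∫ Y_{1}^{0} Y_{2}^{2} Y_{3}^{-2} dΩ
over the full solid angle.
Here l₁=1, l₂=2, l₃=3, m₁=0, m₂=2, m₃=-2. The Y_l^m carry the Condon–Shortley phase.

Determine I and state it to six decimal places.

0.184674

m-sum 0 ✓  L=6 even ✓  1≤3≤3 ✓
Π(2lᵢ+1) = 3×5×7 = 105
triangle coeff Δ(1,2,3) = 1/105
Σ_t [0,0]: t=0:+1/4 = 1/4
(3j)²=3/35 [(1 2 3; 0 0 0)], sign=-1
Σ_t [0,0]: t=0:+1/24 = 1/24
(3j)²=1/21 [(1 2 3; 0 2 -2)], sign=-1
⇒ 4πI² = 3/7
I = (+1)√(3/7/(4π)) = 0.18467439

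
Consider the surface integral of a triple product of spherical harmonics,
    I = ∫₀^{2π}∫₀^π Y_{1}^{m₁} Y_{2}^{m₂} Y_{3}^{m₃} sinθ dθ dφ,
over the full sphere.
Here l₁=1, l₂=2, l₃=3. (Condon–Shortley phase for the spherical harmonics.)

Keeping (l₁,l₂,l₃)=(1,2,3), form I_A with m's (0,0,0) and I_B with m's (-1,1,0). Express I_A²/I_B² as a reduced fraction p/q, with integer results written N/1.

Same 1,2,3: normalisation and zero-m 3j drop out of the ratio.
A: Δ: 0! 2! 4! / 7! → 1/105; sum: t=0:+1/4 = 1/4; 3j²(1 2 3; 0 0 0) = Δ·Π!·Σ² = 3/35  (sign -1)
B: Δ: 0! 2! 4! / 7! → 1/105; sum: t=0:+1/12 = 1/12; 3j²(1 2 3; -1 1 0) = Δ·Π!·Σ² = 1/35  (sign -1)
I_A²/I_B² = (3/35)/(1/35) = 3/1

3/1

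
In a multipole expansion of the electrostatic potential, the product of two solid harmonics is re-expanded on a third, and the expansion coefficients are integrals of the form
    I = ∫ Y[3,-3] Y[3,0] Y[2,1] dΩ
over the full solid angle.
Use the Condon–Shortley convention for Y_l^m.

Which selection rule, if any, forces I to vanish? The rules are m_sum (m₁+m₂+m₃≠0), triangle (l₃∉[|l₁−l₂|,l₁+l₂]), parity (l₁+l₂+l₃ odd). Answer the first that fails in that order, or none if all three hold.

Σmᵢ = -2  ✗
l₃∈[|l₁−l₂|,l₁+l₂]=[0,6], have l₃=2
Σlᵢ = 8 ⇒ even

m_sum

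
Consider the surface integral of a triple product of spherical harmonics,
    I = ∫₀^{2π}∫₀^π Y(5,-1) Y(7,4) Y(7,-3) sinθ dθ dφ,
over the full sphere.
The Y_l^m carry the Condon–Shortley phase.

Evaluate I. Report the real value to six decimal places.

0.000000

l₁+l₂+l₃=19 is odd: 3j(l;000)=0 ⇒ I=0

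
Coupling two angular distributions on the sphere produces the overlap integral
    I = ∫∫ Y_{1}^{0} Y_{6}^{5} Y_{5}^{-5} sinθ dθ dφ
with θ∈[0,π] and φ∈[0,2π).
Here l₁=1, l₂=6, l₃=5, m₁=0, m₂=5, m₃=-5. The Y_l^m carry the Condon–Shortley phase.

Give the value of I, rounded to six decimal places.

m-sum 0 ✓  L=12 even ✓  5≤5≤7 ✓
Π(2lᵢ+1) = 3×13×11 = 429
triangle coeff Δ(1,6,5) = 1/858
Σ_t [1,1]: t=1:−1/14400 = -1/14400
(3j)²=6/143 [(1 6 5; 0 0 0)], sign=+1
Σ_t [1,1]: t=1:−1/3628800 = -1/3628800
(3j)²=1/78 [(1 6 5; 0 5 -5)], sign=-1
⇒ 4πI² = 3/13
I = (-1)√(3/13/(4π)) = -0.13551395

-0.135514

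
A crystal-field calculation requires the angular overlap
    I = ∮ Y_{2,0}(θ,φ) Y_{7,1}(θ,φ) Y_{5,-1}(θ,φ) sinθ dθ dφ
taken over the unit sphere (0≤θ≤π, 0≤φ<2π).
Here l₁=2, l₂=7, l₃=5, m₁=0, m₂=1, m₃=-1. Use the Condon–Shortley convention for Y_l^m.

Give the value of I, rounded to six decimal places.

m-sum 0 ✓  L=14 even ✓  5≤5≤9 ✓
Π(2lᵢ+1) = 5×15×11 = 825
triangle coeff Δ(2,7,5) = 1/15015
Σ_t [2,2]: t=2:+1/57600 = 1/57600
(3j)²=21/715 [(2 7 5; 0 0 0)], sign=-1
Σ_t [2,2]: t=2:+1/69120 = 1/69120
(3j)²=4/143 [(2 7 5; 0 1 -1)], sign=+1
⇒ 4πI² = 1260/1859
I = (-1)√(1260/1859/(4π)) = -0.23224194

-0.232242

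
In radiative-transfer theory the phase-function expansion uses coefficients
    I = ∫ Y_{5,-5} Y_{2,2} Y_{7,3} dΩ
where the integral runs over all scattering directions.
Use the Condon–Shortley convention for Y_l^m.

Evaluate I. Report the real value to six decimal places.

-0.011332

Checks pass: Σm=0; 14 even; l₃=7∈[3,7].
(2·5+1)(2·2+1)(2·7+1) = 825
Δ: 0! 10! 4! / 15! → 1/15015
sum: t=0:+1/57600 = 1/57600
3j²(5 2 7; 0 0 0) = Δ·Π!·Σ² = 21/715  (sign -1)
sum: t=0:+1/87091200 = 1/87091200
3j²(5 2 7; -5 2 3) = Δ·Π!·Σ² = 1/15015  (sign +1)
combine: 4πI² = 825·21/715·1/15015 = 3/1859
take √, sign -1: I = -0.01133225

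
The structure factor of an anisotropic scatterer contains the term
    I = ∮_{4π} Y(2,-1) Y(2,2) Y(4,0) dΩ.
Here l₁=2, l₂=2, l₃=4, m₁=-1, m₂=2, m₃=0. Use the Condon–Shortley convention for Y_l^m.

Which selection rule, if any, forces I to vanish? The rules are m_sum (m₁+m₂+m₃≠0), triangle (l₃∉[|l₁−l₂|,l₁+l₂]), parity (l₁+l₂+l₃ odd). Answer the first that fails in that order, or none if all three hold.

m₁+m₂+m₃ = -1 + 2 + 0 = 1  ✗
triangle: |2−2|=0 ≤ l₃=4 ≤ 2+2=4
parity: l₁+l₂+l₃ = 8 is even

m_sum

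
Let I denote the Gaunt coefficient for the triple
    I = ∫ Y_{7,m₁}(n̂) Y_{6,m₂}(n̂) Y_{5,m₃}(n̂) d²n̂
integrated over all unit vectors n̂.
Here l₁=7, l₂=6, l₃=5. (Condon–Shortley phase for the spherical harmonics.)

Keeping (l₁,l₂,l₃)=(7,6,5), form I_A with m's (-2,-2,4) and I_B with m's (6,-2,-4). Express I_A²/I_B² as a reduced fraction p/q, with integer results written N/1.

Same 7,6,5: normalisation and zero-m 3j drop out of the ratio.
A: Δ: 8! 6! 4! / 19! → 1/174594420; sum: t=3:−1/3110400 t=4:+1/1658880 = 7/24883200; 3j²(7 6 5; -2 -2 4) = Δ·Π!·Σ² = 4802/692835  (sign -1)
B: Δ: 8! 6! 4! / 19! → 1/174594420; sum: t=0:+1/116121600 t=1:−1/21772800 = -13/348364800; 3j²(7 6 5; 6 -2 -4) = Δ·Π!·Σ² = 169/9690  (sign +1)
I_A²/I_B² = (4802/692835)/(169/9690) = 9604/24167

9604/24167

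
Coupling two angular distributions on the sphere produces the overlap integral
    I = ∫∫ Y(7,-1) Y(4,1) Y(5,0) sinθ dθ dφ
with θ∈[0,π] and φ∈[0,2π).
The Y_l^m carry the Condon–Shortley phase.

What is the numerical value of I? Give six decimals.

-0.095611

Checks pass: Σm=0; 16 even; l₃=5∈[3,11].
(2·7+1)(2·4+1)(2·5+1) = 1485
Δ: 6! 8! 2! / 17! → 1/6126120
sum: t=2:+1/69120 t=3:−1/20736 t=4:+1/69120 = -1/51840
3j²(7 4 5; 0 0 0) = Δ·Π!·Σ² = 280/21879  (sign +1)
sum: t=3:−1/51840 t=4:+1/27648 t=5:−1/172800 = 23/2073600
3j²(7 4 5; -1 1 0) = Δ·Π!·Σ² = 529/87516  (sign -1)
combine: 4πI² = 1485·280/21879·529/87516 = 185150/1611753
take √, sign -1: I = -0.09561096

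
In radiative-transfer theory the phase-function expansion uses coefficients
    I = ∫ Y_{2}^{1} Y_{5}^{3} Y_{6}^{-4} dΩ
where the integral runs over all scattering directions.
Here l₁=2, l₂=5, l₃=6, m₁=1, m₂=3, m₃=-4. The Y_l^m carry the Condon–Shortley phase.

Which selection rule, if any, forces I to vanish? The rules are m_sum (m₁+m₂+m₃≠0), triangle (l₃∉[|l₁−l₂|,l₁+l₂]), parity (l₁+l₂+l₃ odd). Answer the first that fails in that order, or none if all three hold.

parity

m₁+m₂+m₃ = 1 + 3 − 4 = 0  ✓
triangle: |2−5|=3 ≤ l₃=6 ≤ 2+5=7  ✓
parity: l₁+l₂+l₃ = 13 is odd  ✗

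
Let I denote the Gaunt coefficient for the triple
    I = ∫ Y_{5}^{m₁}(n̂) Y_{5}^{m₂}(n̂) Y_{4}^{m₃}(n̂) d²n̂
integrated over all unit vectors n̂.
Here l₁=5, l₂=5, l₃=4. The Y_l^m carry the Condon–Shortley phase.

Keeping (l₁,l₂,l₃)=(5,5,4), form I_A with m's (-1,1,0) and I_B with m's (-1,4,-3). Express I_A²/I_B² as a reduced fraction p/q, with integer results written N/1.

4/15

Same 5,5,4: normalisation and zero-m 3j drop out of the ratio.
A: Δ: 6! 4! 4! / 15! → 1/3153150; sum: t=2:+1/27648 t=3:−1/1296 t=4:+1/768 t=5:−1/4320 t=6:+1/414720 = 7/20736; 3j²(5 5 4; -1 1 0) = Δ·Π!·Σ² = 8/1287  (sign +1)
B: Δ: 6! 4! 4! / 15! → 1/3153150; sum: t=5:−1/17280 t=6:+1/103680 = -1/20736; 3j²(5 5 4; -1 4 -3) = Δ·Π!·Σ² = 10/429  (sign +1)
I_A²/I_B² = (8/1287)/(10/429) = 4/15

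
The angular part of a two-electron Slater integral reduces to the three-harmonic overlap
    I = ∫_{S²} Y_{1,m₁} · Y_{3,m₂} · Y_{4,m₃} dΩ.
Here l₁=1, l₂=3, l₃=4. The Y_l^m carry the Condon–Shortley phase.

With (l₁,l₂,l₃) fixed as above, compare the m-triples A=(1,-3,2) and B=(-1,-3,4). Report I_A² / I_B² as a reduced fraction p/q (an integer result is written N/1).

1/28

Same 1,3,4: normalisation and zero-m 3j drop out of the ratio.
A: Δ: 0! 2! 6! / 9! → 1/252; sum: t=0:+1/1440 = 1/1440; 3j²(1 3 4; 1 -3 2) = Δ·Π!·Σ² = 1/252  (sign +1)
B: Δ: 0! 2! 6! / 9! → 1/252; sum: t=0:+1/1440 = 1/1440; 3j²(1 3 4; -1 -3 4) = Δ·Π!·Σ² = 1/9  (sign +1)
I_A²/I_B² = (1/252)/(1/9) = 1/28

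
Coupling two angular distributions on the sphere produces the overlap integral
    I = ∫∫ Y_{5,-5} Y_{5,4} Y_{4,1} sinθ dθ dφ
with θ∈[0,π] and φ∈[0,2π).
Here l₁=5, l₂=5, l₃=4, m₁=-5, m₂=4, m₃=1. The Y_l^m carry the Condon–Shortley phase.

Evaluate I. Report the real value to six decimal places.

0.184127

Rules hold: Σm=0, L=14 even, 0≤4≤10.
N = 11·11·9 = 1089
Δ = 6!·4!·4!/15! = 1/3153150
Racah Σ t=1..5: t=1:−1/69120 t=2:+1/1728 t=3:−1/576 t=4:+1/1728 t=5:−1/69120 = -7/11520
⇒ 3j(5 5 4; 0 0 0)² = 2/143, sgn -1
Racah Σ t=6..6: t=6:+1/103680 = 1/103680
⇒ 3j(5 5 4; -5 4 1)² = 4/143, sgn -1
4πI² = N·(3j₀)²·(3jₘ)² = 72/169
I = +1·√(0.426036/4π) = 0.18412721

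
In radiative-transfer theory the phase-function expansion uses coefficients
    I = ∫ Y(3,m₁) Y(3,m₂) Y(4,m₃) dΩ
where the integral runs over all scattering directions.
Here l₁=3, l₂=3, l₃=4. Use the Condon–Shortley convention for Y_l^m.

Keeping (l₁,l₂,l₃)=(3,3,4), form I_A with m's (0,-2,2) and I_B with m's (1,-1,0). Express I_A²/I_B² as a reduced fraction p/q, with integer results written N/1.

Same 3,3,4: normalisation and zero-m 3j drop out of the ratio.
A: Δ: 2! 4! 4! / 11! → 1/34650; sum: t=0:+1/72 t=1:−1/96 = 1/288; 3j²(3 3 4; 0 -2 2) = Δ·Π!·Σ² = 1/462  (sign +1)
B: Δ: 2! 4! 4! / 11! → 1/34650; sum: t=0:+1/32 t=1:−1/36 t=2:+1/1152 = 5/1152; 3j²(3 3 4; 1 -1 0) = Δ·Π!·Σ² = 1/1386  (sign +1)
I_A²/I_B² = (1/462)/(1/1386) = 3/1

3/1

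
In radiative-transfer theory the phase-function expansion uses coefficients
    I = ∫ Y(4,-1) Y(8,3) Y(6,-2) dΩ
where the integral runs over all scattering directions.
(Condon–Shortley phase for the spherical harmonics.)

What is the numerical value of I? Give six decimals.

Rules hold: Σm=0, L=18 even, 4≤6≤12.
N = 9·17·13 = 1989
Δ = 6!·2!·10!/19! = 1/23279256
Racah Σ t=2..4: t=2:+1/1658880 t=3:−1/518400 t=4:+1/1658880 = -1/1382400
⇒ 3j(4 8 6; 0 0 0)² = 504/46189, sgn -1
Racah Σ t=3..5: t=3:−1/5806080 t=4:+1/1451520 t=5:−1/4147200 = 1/3628800
⇒ 3j(4 8 6; -1 3 -2)² = 320/29393, sgn +1
4πI² = N·(3j₀)²·(3jₘ)² = 207360/877591
I = -1·√(0.236283/4π) = -0.13712337

-0.137123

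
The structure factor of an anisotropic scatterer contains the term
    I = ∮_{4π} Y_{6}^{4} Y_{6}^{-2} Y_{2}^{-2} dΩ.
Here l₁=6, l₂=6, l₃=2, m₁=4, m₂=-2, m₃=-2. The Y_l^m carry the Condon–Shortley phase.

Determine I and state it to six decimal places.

-0.153870

Checks pass: Σm=0; 14 even; l₃=2∈[0,12].
(2·6+1)(2·6+1)(2·2+1) = 845
Δ: 10! 2! 2! / 15! → 1/90090
sum: t=4:+1/69120 t=5:−1/14400 t=6:+1/69120 = -7/172800
3j²(6 6 2; 0 0 0) = Δ·Π!·Σ² = 14/715  (sign -1)
sum: t=2:+1/322560 = 1/322560
3j²(6 6 2; 4 -2 -2) = Δ·Π!·Σ² = 18/1001  (sign +1)
combine: 4πI² = 845·14/715·18/1001 = 36/121
take √, sign -1: I = -0.15386989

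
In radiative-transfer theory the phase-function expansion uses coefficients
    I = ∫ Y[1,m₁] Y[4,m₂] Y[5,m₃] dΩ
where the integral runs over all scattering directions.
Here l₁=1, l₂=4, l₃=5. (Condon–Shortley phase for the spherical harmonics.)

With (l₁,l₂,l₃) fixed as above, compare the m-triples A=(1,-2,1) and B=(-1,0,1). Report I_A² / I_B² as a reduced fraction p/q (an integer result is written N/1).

2/5

l's match ⇒ only the (l;m) 3-j factors differ between A and B.
A: triangle coeff Δ(1,4,5) = 1/495; Σ_t [0,0]: t=0:+1/2880 = 1/2880; (3j)²=2/165 [(1 4 5; 1 -2 1)], sign=+1
B: triangle coeff Δ(1,4,5) = 1/495; Σ_t [0,0]: t=0:+1/1152 = 1/1152; (3j)²=1/33 [(1 4 5; -1 0 1)], sign=+1
I_A²/I_B² = (2/165)/(1/33) = 2/5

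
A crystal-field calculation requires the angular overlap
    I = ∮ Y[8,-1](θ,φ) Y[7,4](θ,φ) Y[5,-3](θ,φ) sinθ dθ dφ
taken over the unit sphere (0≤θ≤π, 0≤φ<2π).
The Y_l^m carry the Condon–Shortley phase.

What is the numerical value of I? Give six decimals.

-0.108028

m-sum 0 ✓  L=20 even ✓  1≤5≤15 ✓
Π(2lᵢ+1) = 17×15×11 = 2805
triangle coeff Δ(8,7,5) = 1/814773960
Σ_t [3,7]: t=3:−1/87091200 t=4:+1/4976640 t=5:−1/2073600 t=6:+1/4976640 t=7:−1/87091200 = -1/9676800
(3j)²=360/46189 [(8 7 5; 0 0 0)], sign=+1
Σ_t [7,9]: t=7:−1/34836480 t=8:+1/58060800 t=9:−1/1045094400 = -13/1045094400
(3j)²=13/1938 [(8 7 5; -1 4 -3)], sign=-1
⇒ 4πI² = 900/6137
I = (-1)√(900/6137/(4π)) = -0.10802848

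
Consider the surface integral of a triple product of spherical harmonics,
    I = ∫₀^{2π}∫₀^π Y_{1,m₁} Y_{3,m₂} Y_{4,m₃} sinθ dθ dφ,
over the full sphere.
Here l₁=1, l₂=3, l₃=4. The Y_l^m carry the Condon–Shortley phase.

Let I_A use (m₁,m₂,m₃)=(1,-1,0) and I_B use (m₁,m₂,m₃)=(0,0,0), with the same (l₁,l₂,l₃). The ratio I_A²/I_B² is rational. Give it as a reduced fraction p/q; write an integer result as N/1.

3/8

l's match ⇒ only the (l;m) 3-j factors differ between A and B.
A: triangle coeff Δ(1,3,4) = 1/252; Σ_t [0,0]: t=0:+1/96 = 1/96; (3j)²=1/42 [(1 3 4; 1 -1 0)], sign=+1
B: triangle coeff Δ(1,3,4) = 1/252; Σ_t [0,0]: t=0:+1/36 = 1/36; (3j)²=4/63 [(1 3 4; 0 0 0)], sign=+1
I_A²/I_B² = (1/42)/(4/63) = 3/8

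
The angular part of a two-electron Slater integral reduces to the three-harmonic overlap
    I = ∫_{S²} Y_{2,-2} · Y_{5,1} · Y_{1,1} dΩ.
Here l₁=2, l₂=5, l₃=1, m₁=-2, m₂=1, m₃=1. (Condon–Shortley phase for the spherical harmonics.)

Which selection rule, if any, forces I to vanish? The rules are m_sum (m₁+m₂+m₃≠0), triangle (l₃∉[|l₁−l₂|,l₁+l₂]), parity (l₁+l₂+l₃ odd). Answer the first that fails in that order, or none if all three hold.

triangle

m₁+m₂+m₃ = -2 + 1 + 1 = 0  ✓
triangle: |2−5|=3 ≤ l₃=1 ≤ 2+5=7  ✗
parity: l₁+l₂+l₃ = 8 is even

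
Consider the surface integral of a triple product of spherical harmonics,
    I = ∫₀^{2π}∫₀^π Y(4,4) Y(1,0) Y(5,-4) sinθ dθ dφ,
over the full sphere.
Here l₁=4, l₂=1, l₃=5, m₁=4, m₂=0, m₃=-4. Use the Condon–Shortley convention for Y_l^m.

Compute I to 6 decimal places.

0.147319

Checks pass: Σm=0; 10 even; l₃=5∈[3,5].
(2·4+1)(2·1+1)(2·5+1) = 297
Δ: 0! 8! 2! / 11! → 1/495
sum: t=0:+1/576 = 1/576
3j²(4 1 5; 0 0 0) = Δ·Π!·Σ² = 5/99  (sign -1)
sum: t=0:+1/40320 = 1/40320
3j²(4 1 5; 4 0 -4) = Δ·Π!·Σ² = 1/55  (sign -1)
combine: 4πI² = 297·5/99·1/55 = 3/11
take √, sign +1: I = 0.14731920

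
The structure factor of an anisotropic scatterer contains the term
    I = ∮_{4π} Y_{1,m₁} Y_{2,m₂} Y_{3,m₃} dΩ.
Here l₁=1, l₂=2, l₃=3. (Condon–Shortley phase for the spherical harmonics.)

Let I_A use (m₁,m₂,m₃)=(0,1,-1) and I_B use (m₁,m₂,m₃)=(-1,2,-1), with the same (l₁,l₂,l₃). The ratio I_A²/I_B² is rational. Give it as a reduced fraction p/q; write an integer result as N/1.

8/1

l's match ⇒ only the (l;m) 3-j factors differ between A and B.
A: triangle coeff Δ(1,2,3) = 1/105; Σ_t [0,0]: t=0:+1/6 = 1/6; (3j)²=8/105 [(1 2 3; 0 1 -1)], sign=+1
B: triangle coeff Δ(1,2,3) = 1/105; Σ_t [0,0]: t=0:+1/48 = 1/48; (3j)²=1/105 [(1 2 3; -1 2 -1)], sign=+1
I_A²/I_B² = (8/105)/(1/105) = 8/1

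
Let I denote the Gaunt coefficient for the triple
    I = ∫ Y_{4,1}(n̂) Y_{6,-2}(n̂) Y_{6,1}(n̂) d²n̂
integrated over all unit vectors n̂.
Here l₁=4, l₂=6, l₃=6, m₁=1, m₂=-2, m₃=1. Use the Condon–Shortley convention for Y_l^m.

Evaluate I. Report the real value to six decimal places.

0.113069

Checks pass: Σm=0; 16 even; l₃=6∈[2,10].
(2·4+1)(2·6+1)(2·6+1) = 1521
Δ: 4! 4! 8! / 17! → 1/15315300
sum: t=0:+1/829440 t=1:−1/25920 t=2:+1/9216 t=3:−1/25920 t=4:+1/829440 = 7/207360
3j²(4 6 6; 0 0 0) = Δ·Π!·Σ² = 28/2431  (sign +1)
sum: t=0:+1/82944 t=1:−1/17280 t=2:+1/34560 t=3:−1/725760 = -53/2903040
3j²(4 6 6; 1 -2 1) = Δ·Π!·Σ² = 2809/306306  (sign +1)
combine: 4πI² = 1521·28/2431·2809/306306 = 5618/34969
take √, sign +1: I = 0.11306920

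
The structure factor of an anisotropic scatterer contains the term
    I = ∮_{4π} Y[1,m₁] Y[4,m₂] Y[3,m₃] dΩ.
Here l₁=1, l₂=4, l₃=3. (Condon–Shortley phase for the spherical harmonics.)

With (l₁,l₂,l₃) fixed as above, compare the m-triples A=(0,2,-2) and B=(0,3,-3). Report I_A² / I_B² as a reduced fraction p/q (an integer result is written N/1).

12/7

l's match ⇒ only the (l;m) 3-j factors differ between A and B.
A: triangle coeff Δ(1,4,3) = 1/252; Σ_t [1,1]: t=1:−1/120 = -1/120; (3j)²=1/21 [(1 4 3; 0 2 -2)], sign=+1
B: triangle coeff Δ(1,4,3) = 1/252; Σ_t [1,1]: t=1:−1/720 = -1/720; (3j)²=1/36 [(1 4 3; 0 3 -3)], sign=-1
I_A²/I_B² = (1/21)/(1/36) = 12/7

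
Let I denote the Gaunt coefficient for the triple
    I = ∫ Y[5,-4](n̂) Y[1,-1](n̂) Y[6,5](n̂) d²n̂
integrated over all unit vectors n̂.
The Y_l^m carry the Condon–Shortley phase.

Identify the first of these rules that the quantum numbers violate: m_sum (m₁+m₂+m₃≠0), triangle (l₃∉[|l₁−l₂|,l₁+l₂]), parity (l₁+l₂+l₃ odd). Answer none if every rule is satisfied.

none

azimuthal sum: -4 − 1 + 5 = 0  ✓
4 ≤ 6 ≤ 6 (triangle on l)  ✓
L = 5 + 1 + 6 = 12 (even)  ✓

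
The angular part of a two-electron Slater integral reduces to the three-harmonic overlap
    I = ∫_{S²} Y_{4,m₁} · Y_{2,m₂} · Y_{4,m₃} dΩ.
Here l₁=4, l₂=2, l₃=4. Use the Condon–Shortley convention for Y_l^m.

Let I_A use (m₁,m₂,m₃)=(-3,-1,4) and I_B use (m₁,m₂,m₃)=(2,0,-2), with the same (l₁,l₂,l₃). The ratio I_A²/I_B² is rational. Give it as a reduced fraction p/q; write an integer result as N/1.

l's match ⇒ only the (l;m) 3-j factors differ between A and B.
A: triangle coeff Δ(4,2,4) = 1/13860; Σ_t [1,1]: t=1:−1/1440 = -1/1440; (3j)²=7/165 [(4 2 4; -3 -1 4)], sign=-1
B: triangle coeff Δ(4,2,4) = 1/13860; Σ_t [0,2]: t=0:+1/192 t=1:−1/120 t=2:+1/2880 = -1/360; (3j)²=16/3465 [(4 2 4; 2 0 -2)], sign=-1
I_A²/I_B² = (7/165)/(16/3465) = 147/16

147/16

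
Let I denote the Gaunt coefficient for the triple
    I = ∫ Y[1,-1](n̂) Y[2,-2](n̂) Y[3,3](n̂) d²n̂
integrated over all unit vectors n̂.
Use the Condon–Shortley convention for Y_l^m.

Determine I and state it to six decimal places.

-0.319865

Rules hold: Σm=0, L=6 even, 1≤3≤3.
N = 3·5·7 = 105
Δ = 0!·2!·4!/7! = 1/105
Racah Σ t=0..0: t=0:+1/4 = 1/4
⇒ 3j(1 2 3; 0 0 0)² = 3/35, sgn -1
Racah Σ t=0..0: t=0:+1/48 = 1/48
⇒ 3j(1 2 3; -1 -2 3)² = 1/7, sgn +1
4πI² = N·(3j₀)²·(3jₘ)² = 9/7
I = -1·√(1.28571/4π) = -0.31986543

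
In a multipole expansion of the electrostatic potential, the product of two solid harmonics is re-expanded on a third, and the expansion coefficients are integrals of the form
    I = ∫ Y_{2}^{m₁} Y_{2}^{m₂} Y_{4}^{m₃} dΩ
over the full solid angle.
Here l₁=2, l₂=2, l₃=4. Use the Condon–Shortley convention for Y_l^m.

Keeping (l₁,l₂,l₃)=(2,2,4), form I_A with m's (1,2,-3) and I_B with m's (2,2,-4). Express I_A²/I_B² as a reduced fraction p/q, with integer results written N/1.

1/2

Shared (l₁,l₂,l₃)=(2,2,4): N and (l;000)² cancel in I_A²/I_B².
A: Δ = 0!·4!·4!/9! = 1/630; Racah Σ t=0..0: t=0:+1/144 = 1/144; ⇒ 3j(2 2 4; 1 2 -3)² = 1/18, sgn -1
B: Δ = 0!·4!·4!/9! = 1/630; Racah Σ t=0..0: t=0:+1/576 = 1/576; ⇒ 3j(2 2 4; 2 2 -4)² = 1/9, sgn +1
I_A²/I_B² = (1/18)/(1/9) = 1/2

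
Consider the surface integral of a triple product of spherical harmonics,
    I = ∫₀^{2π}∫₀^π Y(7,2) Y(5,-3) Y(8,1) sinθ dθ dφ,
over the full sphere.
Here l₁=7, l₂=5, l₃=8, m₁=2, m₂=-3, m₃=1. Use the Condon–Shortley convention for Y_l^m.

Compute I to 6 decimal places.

0.031890

Rules hold: Σm=0, L=20 even, 2≤8≤12.
N = 15·11·17 = 2805
Δ = 4!·10!·6!/21! = 1/814773960
Racah Σ t=0..4: t=0:+1/87091200 t=1:−1/4976640 t=2:+1/2073600 t=3:−1/4976640 t=4:+1/87091200 = 1/9676800
⇒ 3j(7 5 8; 0 0 0)² = 360/46189, sgn +1
Racah Σ t=0..2: t=0:+1/16588800 t=1:−1/12441600 t=2:+1/87091200 = -1/116121600
⇒ 3j(7 5 8; 2 -3 1)² = 27/46189, sgn +1
4πI² = N·(3j₀)²·(3jₘ)² = 145800/11408683
I = +1·√(0.0127797/4π) = 0.03189011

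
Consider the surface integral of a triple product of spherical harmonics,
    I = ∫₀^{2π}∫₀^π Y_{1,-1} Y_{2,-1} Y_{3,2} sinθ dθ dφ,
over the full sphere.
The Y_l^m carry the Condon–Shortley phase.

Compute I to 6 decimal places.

m-sum 0 ✓  L=6 even ✓  1≤3≤3 ✓
Π(2lᵢ+1) = 3×5×7 = 105
triangle coeff Δ(1,2,3) = 1/105
Σ_t [0,0]: t=0:+1/4 = 1/4
(3j)²=3/35 [(1 2 3; 0 0 0)], sign=-1
Σ_t [0,0]: t=0:+1/12 = 1/12
(3j)²=2/21 [(1 2 3; -1 -1 2)], sign=-1
⇒ 4πI² = 6/7
I = (+1)√(6/7/(4π)) = 0.26116903

0.261169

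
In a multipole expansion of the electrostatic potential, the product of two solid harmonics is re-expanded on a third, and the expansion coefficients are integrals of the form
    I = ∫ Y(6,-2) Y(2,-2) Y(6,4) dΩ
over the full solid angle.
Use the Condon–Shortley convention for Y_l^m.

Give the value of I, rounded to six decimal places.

-0.153870

Rules hold: Σm=0, L=14 even, 4≤6≤8.
N = 13·5·13 = 845
Δ = 2!·10!·2!/15! = 1/90090
Racah Σ t=0..2: t=0:+1/69120 t=1:−1/14400 t=2:+1/69120 = -7/172800
⇒ 3j(6 2 6; 0 0 0)² = 14/715, sgn -1
Racah Σ t=0..0: t=0:+1/322560 = 1/322560
⇒ 3j(6 2 6; -2 -2 4)² = 18/1001, sgn +1
4πI² = N·(3j₀)²·(3jₘ)² = 36/121
I = -1·√(0.297521/4π) = -0.15386989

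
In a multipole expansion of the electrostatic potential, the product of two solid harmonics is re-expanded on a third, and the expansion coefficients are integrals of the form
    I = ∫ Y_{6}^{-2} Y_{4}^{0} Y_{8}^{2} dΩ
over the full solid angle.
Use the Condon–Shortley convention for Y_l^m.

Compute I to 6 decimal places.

0.061331

Checks pass: Σm=0; 18 even; l₃=8∈[2,10].
(2·6+1)(2·4+1)(2·8+1) = 1989
Δ: 2! 10! 6! / 19! → 1/23279256
sum: t=0:+1/1658880 t=1:−1/518400 t=2:+1/1658880 = -1/1382400
3j²(6 4 8; 0 0 0) = Δ·Π!·Σ² = 504/46189  (sign -1)
sum: t=0:+1/7741440 t=1:−1/1088640 t=2:+1/1658880 = -13/69672960
3j²(6 4 8; -2 0 2) = Δ·Π!·Σ² = 325/149226  (sign -1)
combine: 4πI² = 1989·504/46189·325/149226 = 35100/742577
take √, sign +1: I = 0.06133069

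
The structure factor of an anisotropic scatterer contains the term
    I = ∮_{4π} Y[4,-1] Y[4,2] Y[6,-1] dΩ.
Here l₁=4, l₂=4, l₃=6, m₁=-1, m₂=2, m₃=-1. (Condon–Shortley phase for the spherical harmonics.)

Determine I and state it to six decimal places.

Rules hold: Σm=0, L=14 even, 0≤6≤8.
N = 9·9·13 = 1053
Δ = 2!·6!·6!/15! = 1/1261260
Racah Σ t=0..2: t=0:+1/4608 t=1:−1/1296 t=2:+1/4608 = -7/20736
⇒ 3j(4 4 6; 0 0 0)² = 20/1287, sgn -1
Racah Σ t=0..2: t=0:+1/172800 t=1:−1/5760 t=2:+1/3456 = 7/57600
⇒ 3j(4 4 6; -1 2 -1)² = 21/2860, sgn -1
4πI² = N·(3j₀)²·(3jₘ)² = 189/1573
I = +1·√(0.120153/4π) = 0.09778261

0.097783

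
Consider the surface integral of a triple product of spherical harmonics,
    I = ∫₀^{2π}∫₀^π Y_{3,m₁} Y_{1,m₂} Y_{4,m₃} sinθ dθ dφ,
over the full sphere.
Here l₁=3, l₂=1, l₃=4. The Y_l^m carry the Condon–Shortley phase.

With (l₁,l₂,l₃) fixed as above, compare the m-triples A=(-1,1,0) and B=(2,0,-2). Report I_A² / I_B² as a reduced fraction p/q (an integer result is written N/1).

1/2

Same 3,1,4: normalisation and zero-m 3j drop out of the ratio.
A: Δ: 0! 6! 2! / 9! → 1/252; sum: t=0:+1/96 = 1/96; 3j²(3 1 4; -1 1 0) = Δ·Π!·Σ² = 1/42  (sign +1)
B: Δ: 0! 6! 2! / 9! → 1/252; sum: t=0:+1/120 = 1/120; 3j²(3 1 4; 2 0 -2) = Δ·Π!·Σ² = 1/21  (sign +1)
I_A²/I_B² = (1/42)/(1/21) = 1/2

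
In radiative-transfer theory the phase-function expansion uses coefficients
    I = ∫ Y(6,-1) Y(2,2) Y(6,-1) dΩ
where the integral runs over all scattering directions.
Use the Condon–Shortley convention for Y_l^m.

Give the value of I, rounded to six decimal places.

Checks pass: Σm=0; 14 even; l₃=6∈[4,8].
(2·6+1)(2·2+1)(2·6+1) = 845
Δ: 2! 10! 2! / 15! → 1/90090
sum: t=0:+1/69120 t=1:−1/14400 t=2:+1/69120 = -7/172800
3j²(6 2 6; 0 0 0) = Δ·Π!·Σ² = 14/715  (sign -1)
sum: t=2:+1/57600 = 1/57600
3j²(6 2 6; -1 2 -1) = Δ·Π!·Σ² = 21/715  (sign -1)
combine: 4πI² = 845·14/715·21/715 = 294/605
take √, sign +1: I = 0.19664868

0.196649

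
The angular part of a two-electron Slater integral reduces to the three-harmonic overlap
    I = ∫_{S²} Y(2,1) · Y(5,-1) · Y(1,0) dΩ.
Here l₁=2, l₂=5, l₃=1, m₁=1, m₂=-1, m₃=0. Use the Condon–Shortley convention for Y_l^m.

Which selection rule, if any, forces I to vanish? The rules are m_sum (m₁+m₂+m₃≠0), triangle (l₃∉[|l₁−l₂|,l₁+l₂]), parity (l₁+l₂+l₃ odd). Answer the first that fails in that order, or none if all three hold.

Σmᵢ = 0  ✓
l₃∈[|l₁−l₂|,l₁+l₂]=[3,7], have l₃=1  ✗
Σlᵢ = 8 ⇒ even

triangle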